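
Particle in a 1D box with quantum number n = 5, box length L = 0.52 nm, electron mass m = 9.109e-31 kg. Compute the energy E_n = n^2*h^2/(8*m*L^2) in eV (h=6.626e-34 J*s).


E = n^2 * h^2 / (8 * m * L^2)
= 5^2 * (6.626e-34)^2 / (8 * 9.109e-31 * (0.52e-9)^2)
= 25 * 4.3904e-67 / (8 * 9.109e-31 * 2.7040e-19)
= 5.5703e-18 J
= 34.7707 eV

34.7707


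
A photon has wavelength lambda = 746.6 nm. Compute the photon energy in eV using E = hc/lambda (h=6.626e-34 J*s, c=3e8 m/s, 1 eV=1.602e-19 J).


E = hc / lambda
= (6.626e-34)(3e8) / (746.6e-9)
= 1.9878e-25 / 7.4660e-07
= 2.6625e-19 J
Converting to eV: 2.6625e-19 / 1.602e-19
= 1.662 eV

1.662


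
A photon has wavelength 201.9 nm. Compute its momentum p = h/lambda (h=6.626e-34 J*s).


p = h / lambda
= 6.626e-34 / (201.9e-9)
= 6.626e-34 / 2.0190e-07
= 3.2818e-27 kg*m/s

3.2818e-27


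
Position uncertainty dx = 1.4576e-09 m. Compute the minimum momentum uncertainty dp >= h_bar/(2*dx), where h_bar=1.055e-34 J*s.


dp = h_bar / (2 * dx)
= 1.055e-34 / (2 * 1.4576e-09)
= 1.055e-34 / 2.9152e-09
= 3.6190e-26 kg*m/s

3.6190e-26


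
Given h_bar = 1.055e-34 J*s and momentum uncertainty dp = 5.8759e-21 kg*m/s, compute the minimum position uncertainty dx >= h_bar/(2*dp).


dx = h_bar / (2 * dp)
= 1.055e-34 / (2 * 5.8759e-21)
= 1.055e-34 / 1.1752e-20
= 8.9773e-15 m

8.9773e-15


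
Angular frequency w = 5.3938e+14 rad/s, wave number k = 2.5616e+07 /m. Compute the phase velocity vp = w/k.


vp = w / k
= 5.3938e+14 / 2.5616e+07
= 2.1056e+07 m/s

2.1056e+07


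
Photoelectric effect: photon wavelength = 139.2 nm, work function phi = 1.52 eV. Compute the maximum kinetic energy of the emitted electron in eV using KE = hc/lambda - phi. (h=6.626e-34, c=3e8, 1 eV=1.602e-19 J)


E_photon = hc / lambda
= (6.626e-34)(3e8) / (139.2e-9)
= 1.4280e-18 J
= 8.914 eV
KE = E_photon - phi
= 8.914 - 1.52
= 7.394 eV

7.394


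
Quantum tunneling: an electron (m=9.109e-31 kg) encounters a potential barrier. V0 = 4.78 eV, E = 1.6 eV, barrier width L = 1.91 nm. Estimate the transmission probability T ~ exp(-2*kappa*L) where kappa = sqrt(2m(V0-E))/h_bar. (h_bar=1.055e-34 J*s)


V0 - E = 3.18 eV = 5.0944e-19 J
kappa = sqrt(2 * m * (V0-E)) / h_bar
= sqrt(2 * 9.109e-31 * 5.0944e-19) / 1.055e-34
= 9.1315e+09 /m
2*kappa*L = 2 * 9.1315e+09 * 1.91e-9
= 34.8824
T = exp(-34.8824) = 7.092123e-16

7.092123e-16


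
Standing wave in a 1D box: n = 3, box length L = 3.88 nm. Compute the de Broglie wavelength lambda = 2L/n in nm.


lambda = 2L / n
= 2 * 3.88 / 3
= 7.76 / 3
= 2.5867 nm

2.5867


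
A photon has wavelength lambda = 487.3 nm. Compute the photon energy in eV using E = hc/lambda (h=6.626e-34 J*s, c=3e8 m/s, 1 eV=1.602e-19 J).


E = hc / lambda
= (6.626e-34)(3e8) / (487.3e-9)
= 1.9878e-25 / 4.8730e-07
= 4.0792e-19 J
Converting to eV: 4.0792e-19 / 1.602e-19
= 2.5463 eV

2.5463


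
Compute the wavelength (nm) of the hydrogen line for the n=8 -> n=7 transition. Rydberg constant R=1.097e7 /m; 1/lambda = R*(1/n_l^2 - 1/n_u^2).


1/lambda = R * (1/n_l^2 - 1/n_u^2)
= 1.097e7 * (1/7^2 - 1/8^2)
= 1.097e7 * (0.020408 - 0.015625)
= 1.097e7 * 0.004783
= 5.2471e+04 /m
lambda = 1 / 5.2471e+04 = 19058.0371 nm

19058.0371


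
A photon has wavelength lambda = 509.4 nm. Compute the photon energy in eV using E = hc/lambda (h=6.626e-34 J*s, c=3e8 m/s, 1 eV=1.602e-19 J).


E = hc / lambda
= (6.626e-34)(3e8) / (509.4e-9)
= 1.9878e-25 / 5.0940e-07
= 3.9022e-19 J
Converting to eV: 3.9022e-19 / 1.602e-19
= 2.4359 eV

2.4359


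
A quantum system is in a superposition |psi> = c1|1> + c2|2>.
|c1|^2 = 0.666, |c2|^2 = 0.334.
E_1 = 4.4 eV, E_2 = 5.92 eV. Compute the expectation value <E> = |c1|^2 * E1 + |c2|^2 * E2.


<E> = |c1|^2 * E1 + |c2|^2 * E2
= 0.666 * 4.4 + 0.334 * 5.92
= 2.9304 + 1.9773
= 4.9077 eV

4.9077


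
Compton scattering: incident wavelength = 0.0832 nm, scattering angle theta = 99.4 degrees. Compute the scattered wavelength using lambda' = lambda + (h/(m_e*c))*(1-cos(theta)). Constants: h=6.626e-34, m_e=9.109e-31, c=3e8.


Compton wavelength: h/(m_e*c) = 2.4247e-12 m
d_lambda = 2.4247e-12 * (1 - cos(99.4 deg))
= 2.4247e-12 * 1.163326
= 2.8207e-12 m = 0.002821 nm
lambda' = 0.0832 + 0.002821
= 0.086021 nm

0.086021


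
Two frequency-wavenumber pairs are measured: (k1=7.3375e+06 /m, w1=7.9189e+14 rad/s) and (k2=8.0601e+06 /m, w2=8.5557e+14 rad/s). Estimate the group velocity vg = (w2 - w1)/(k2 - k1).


vg = (w2 - w1) / (k2 - k1)
= (8.5557e+14 - 7.9189e+14) / (8.0601e+06 - 7.3375e+06)
= 6.3680e+13 / 7.2260e+05
= 8.8126e+07 m/s

8.8126e+07


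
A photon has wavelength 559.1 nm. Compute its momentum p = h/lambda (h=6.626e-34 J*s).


p = h / lambda
= 6.626e-34 / (559.1e-9)
= 6.626e-34 / 5.5910e-07
= 1.1851e-27 kg*m/s

1.1851e-27


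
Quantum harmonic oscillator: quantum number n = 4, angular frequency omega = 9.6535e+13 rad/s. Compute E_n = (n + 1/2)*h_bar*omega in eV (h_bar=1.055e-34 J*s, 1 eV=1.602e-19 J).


E = (n + 1/2) * h_bar * omega
= (4 + 0.5) * 1.055e-34 * 9.6535e+13
= 4.5 * 1.0184e-20
= 4.5830e-20 J
= 0.2861 eV

0.2861


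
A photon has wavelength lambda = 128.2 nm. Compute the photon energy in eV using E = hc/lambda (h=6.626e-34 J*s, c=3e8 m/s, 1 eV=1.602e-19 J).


E = hc / lambda
= (6.626e-34)(3e8) / (128.2e-9)
= 1.9878e-25 / 1.2820e-07
= 1.5505e-18 J
Converting to eV: 1.5505e-18 / 1.602e-19
= 9.6788 eV

9.6788


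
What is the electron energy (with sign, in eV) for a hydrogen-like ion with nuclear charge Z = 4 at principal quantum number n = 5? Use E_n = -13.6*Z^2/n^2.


E_n = -13.6 * Z^2 / n^2
= -13.6 * 4^2 / 5^2
= -13.6 * 16 / 25
= -8.704 eV

-8.704


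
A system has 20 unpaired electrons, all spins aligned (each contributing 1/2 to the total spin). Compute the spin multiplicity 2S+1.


Total spin S = N * (1/2) = 20 * 0.5 = 10.0
Spin multiplicity = 2S + 1
= 2 * 10.0 + 1
= 21

21


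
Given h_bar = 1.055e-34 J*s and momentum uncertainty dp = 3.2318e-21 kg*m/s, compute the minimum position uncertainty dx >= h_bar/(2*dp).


dx = h_bar / (2 * dp)
= 1.055e-34 / (2 * 3.2318e-21)
= 1.055e-34 / 6.4636e-21
= 1.6322e-14 m

1.6322e-14


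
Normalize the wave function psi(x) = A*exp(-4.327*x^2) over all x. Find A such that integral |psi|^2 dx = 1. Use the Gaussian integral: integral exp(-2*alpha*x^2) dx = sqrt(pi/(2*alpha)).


integral |psi|^2 dx = A^2 * sqrt(pi/(2*alpha)) = 1
A^2 = sqrt(2*alpha/pi)
= sqrt(2 * 4.327 / pi)
= 1.659715
A = sqrt(1.659715)
= 1.2883

1.2883


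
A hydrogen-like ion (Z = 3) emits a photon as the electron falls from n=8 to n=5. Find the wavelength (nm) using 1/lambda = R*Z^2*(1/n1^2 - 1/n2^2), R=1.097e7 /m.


1/lambda = R * Z^2 * (1/n1^2 - 1/n2^2)
= 1.097e7 * 3^2 * (1/5^2 - 1/8^2)
= 1.097e7 * 9 * (0.04 - 0.015625)
= 2.4065e+06 /m
lambda = 1 / 2.4065e+06
= 415.5337 nm

415.5337


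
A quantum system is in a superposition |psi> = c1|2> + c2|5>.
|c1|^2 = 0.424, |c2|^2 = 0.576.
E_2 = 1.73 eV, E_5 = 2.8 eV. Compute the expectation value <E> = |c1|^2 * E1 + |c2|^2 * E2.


<E> = |c1|^2 * E1 + |c2|^2 * E2
= 0.424 * 1.73 + 0.576 * 2.8
= 0.7335 + 1.6128
= 2.3463 eV

2.3463


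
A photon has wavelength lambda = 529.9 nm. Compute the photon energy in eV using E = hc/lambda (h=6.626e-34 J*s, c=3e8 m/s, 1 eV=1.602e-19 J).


E = hc / lambda
= (6.626e-34)(3e8) / (529.9e-9)
= 1.9878e-25 / 5.2990e-07
= 3.7513e-19 J
Converting to eV: 3.7513e-19 / 1.602e-19
= 2.3416 eV

2.3416


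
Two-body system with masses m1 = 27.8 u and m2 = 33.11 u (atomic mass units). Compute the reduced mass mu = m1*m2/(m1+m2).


mu = m1 * m2 / (m1 + m2)
= 27.8 * 33.11 / (27.8 + 33.11)
= 920.458 / 60.91
= 15.1118 u

15.1118


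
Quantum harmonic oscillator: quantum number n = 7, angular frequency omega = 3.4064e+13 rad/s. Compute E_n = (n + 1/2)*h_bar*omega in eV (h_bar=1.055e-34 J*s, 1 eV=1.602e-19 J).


E = (n + 1/2) * h_bar * omega
= (7 + 0.5) * 1.055e-34 * 3.4064e+13
= 7.5 * 3.5938e-21
= 2.6953e-20 J
= 0.1682 eV

0.1682


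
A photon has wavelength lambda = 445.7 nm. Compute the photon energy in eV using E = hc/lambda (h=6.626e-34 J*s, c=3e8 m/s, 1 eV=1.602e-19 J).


E = hc / lambda
= (6.626e-34)(3e8) / (445.7e-9)
= 1.9878e-25 / 4.4570e-07
= 4.4600e-19 J
Converting to eV: 4.4600e-19 / 1.602e-19
= 2.784 eV

2.784


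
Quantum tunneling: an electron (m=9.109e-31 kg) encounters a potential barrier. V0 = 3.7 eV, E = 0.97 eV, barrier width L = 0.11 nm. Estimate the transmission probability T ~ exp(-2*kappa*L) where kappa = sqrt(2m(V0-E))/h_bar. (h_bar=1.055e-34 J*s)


V0 - E = 2.73 eV = 4.3735e-19 J
kappa = sqrt(2 * m * (V0-E)) / h_bar
= sqrt(2 * 9.109e-31 * 4.3735e-19) / 1.055e-34
= 8.4608e+09 /m
2*kappa*L = 2 * 8.4608e+09 * 0.11e-9
= 1.8614
T = exp(-1.8614) = 1.554592e-01

1.554592e-01


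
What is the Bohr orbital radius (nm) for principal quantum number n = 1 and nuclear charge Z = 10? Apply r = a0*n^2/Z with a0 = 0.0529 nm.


r = a0 * n^2 / Z
= 0.0529 * 1^2 / 10
= 0.0529 * 1 / 10
= 0.0053 nm

0.0053


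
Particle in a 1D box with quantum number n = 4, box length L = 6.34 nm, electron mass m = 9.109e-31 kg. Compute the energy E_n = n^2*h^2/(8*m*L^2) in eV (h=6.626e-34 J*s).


E = n^2 * h^2 / (8 * m * L^2)
= 4^2 * (6.626e-34)^2 / (8 * 9.109e-31 * (6.34e-9)^2)
= 16 * 4.3904e-67 / (8 * 9.109e-31 * 4.0196e-17)
= 2.3982e-20 J
= 0.1497 eV

0.1497


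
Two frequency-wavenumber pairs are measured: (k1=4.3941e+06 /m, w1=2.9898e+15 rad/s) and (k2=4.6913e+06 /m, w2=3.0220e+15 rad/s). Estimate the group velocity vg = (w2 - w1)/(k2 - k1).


vg = (w2 - w1) / (k2 - k1)
= (3.0220e+15 - 2.9898e+15) / (4.6913e+06 - 4.3941e+06)
= 3.2200e+13 / 2.9720e+05
= 1.0834e+08 m/s

1.0834e+08


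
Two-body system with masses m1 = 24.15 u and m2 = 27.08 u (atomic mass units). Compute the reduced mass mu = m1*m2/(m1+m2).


mu = m1 * m2 / (m1 + m2)
= 24.15 * 27.08 / (24.15 + 27.08)
= 653.982 / 51.23
= 12.7656 u

12.7656


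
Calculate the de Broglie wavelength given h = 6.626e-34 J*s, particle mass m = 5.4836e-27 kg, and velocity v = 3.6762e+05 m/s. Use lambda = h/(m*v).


lambda = h / (m * v)
= 6.626e-34 / (5.4836e-27 * 3.6762e+05)
= 6.626e-34 / 2.0159e-21
= 3.2869e-13 m

3.2869e-13


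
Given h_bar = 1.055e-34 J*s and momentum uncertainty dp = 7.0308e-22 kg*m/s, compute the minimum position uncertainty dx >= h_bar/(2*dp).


dx = h_bar / (2 * dp)
= 1.055e-34 / (2 * 7.0308e-22)
= 1.055e-34 / 1.4062e-21
= 7.5027e-14 m

7.5027e-14


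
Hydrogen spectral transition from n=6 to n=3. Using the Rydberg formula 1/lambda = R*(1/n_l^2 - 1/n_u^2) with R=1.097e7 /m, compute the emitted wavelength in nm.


1/lambda = R * (1/n_l^2 - 1/n_u^2)
= 1.097e7 * (1/3^2 - 1/6^2)
= 1.097e7 * (0.111111 - 0.027778)
= 1.097e7 * 0.083333
= 9.1417e+05 /m
lambda = 1 / 9.1417e+05 = 1093.8924 nm

1093.8924


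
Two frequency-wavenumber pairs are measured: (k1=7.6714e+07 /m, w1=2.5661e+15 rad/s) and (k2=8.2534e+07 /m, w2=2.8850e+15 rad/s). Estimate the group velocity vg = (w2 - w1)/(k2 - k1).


vg = (w2 - w1) / (k2 - k1)
= (2.8850e+15 - 2.5661e+15) / (8.2534e+07 - 7.6714e+07)
= 3.1890e+14 / 5.8200e+06
= 5.4794e+07 m/s

5.4794e+07


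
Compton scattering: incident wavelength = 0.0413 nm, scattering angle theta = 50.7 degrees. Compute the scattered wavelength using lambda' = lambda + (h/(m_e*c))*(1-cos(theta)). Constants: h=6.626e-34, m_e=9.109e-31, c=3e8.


Compton wavelength: h/(m_e*c) = 2.4247e-12 m
d_lambda = 2.4247e-12 * (1 - cos(50.7 deg))
= 2.4247e-12 * 0.366619
= 8.8894e-13 m = 0.000889 nm
lambda' = 0.0413 + 0.000889
= 0.042189 nm

0.042189


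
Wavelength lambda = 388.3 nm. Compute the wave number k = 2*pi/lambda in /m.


k = 2 * pi / lambda
= 6.2832 / (388.3e-9)
= 6.2832 / 3.8830e-07
= 1.6181e+07 /m

1.6181e+07


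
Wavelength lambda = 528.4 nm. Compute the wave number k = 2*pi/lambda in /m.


k = 2 * pi / lambda
= 6.2832 / (528.4e-9)
= 6.2832 / 5.2840e-07
= 1.1891e+07 /m

1.1891e+07


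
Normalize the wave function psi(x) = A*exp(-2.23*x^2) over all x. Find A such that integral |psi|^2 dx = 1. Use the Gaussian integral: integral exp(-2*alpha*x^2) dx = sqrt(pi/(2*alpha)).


integral |psi|^2 dx = A^2 * sqrt(pi/(2*alpha)) = 1
A^2 = sqrt(2*alpha/pi)
= sqrt(2 * 2.23 / pi)
= 1.191496
A = sqrt(1.191496)
= 1.0916

1.0916


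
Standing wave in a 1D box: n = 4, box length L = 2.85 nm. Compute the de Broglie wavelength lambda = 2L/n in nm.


lambda = 2L / n
= 2 * 2.85 / 4
= 5.7 / 4
= 1.425 nm

1.425


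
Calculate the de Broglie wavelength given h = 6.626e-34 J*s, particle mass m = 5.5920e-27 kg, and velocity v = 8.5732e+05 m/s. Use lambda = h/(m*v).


lambda = h / (m * v)
= 6.626e-34 / (5.5920e-27 * 8.5732e+05)
= 6.626e-34 / 4.7941e-21
= 1.3821e-13 m

1.3821e-13


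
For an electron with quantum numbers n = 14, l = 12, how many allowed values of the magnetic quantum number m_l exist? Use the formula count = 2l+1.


m_l ranges from -l to +l in integer steps
So m_l goes from -12 to +12
Count = 2l + 1 = 2*12 + 1
= 25

25


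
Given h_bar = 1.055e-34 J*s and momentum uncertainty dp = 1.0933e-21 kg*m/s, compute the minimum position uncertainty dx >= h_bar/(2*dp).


dx = h_bar / (2 * dp)
= 1.055e-34 / (2 * 1.0933e-21)
= 1.055e-34 / 2.1866e-21
= 4.8248e-14 m

4.8248e-14


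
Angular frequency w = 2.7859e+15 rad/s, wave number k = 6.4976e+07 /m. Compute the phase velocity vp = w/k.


vp = w / k
= 2.7859e+15 / 6.4976e+07
= 4.2876e+07 m/s

4.2876e+07


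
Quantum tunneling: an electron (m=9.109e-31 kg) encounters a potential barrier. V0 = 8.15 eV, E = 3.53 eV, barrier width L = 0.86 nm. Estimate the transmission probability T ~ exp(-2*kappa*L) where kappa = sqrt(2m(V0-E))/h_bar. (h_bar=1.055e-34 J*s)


V0 - E = 4.62 eV = 7.4012e-19 J
kappa = sqrt(2 * m * (V0-E)) / h_bar
= sqrt(2 * 9.109e-31 * 7.4012e-19) / 1.055e-34
= 1.1007e+10 /m
2*kappa*L = 2 * 1.1007e+10 * 0.86e-9
= 18.9312
T = exp(-18.9312) = 6.001724e-09

6.001724e-09


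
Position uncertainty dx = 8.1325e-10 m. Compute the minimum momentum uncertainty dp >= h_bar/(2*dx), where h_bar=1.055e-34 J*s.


dp = h_bar / (2 * dx)
= 1.055e-34 / (2 * 8.1325e-10)
= 1.055e-34 / 1.6265e-09
= 6.4863e-26 kg*m/s

6.4863e-26


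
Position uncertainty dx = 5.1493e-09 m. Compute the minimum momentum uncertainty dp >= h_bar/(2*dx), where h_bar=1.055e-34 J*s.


dp = h_bar / (2 * dx)
= 1.055e-34 / (2 * 5.1493e-09)
= 1.055e-34 / 1.0299e-08
= 1.0244e-26 kg*m/s

1.0244e-26


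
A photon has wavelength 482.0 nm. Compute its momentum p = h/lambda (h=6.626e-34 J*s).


p = h / lambda
= 6.626e-34 / (482.0e-9)
= 6.626e-34 / 4.8200e-07
= 1.3747e-27 kg*m/s

1.3747e-27


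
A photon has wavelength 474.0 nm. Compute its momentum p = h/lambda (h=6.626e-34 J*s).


p = h / lambda
= 6.626e-34 / (474.0e-9)
= 6.626e-34 / 4.7400e-07
= 1.3979e-27 kg*m/s

1.3979e-27


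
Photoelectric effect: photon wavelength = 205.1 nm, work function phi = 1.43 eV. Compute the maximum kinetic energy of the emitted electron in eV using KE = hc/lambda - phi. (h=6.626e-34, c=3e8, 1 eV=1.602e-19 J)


E_photon = hc / lambda
= (6.626e-34)(3e8) / (205.1e-9)
= 9.6919e-19 J
= 6.0498 eV
KE = E_photon - phi
= 6.0498 - 1.43
= 4.6198 eV

4.6198


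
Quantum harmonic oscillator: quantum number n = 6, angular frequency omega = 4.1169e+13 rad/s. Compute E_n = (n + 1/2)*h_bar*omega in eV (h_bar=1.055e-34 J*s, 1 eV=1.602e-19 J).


E = (n + 1/2) * h_bar * omega
= (6 + 0.5) * 1.055e-34 * 4.1169e+13
= 6.5 * 4.3433e-21
= 2.8232e-20 J
= 0.1762 eV

0.1762


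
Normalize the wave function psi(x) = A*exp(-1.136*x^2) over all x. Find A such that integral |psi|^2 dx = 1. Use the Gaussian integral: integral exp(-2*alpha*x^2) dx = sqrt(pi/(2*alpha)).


integral |psi|^2 dx = A^2 * sqrt(pi/(2*alpha)) = 1
A^2 = sqrt(2*alpha/pi)
= sqrt(2 * 1.136 / pi)
= 0.850412
A = sqrt(0.850412)
= 0.9222

0.9222


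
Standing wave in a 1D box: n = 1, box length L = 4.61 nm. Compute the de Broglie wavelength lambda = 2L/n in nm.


lambda = 2L / n
= 2 * 4.61 / 1
= 9.22 / 1
= 9.22 nm

9.22


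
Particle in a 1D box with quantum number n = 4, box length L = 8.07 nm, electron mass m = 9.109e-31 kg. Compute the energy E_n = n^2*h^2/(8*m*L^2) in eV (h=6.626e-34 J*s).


E = n^2 * h^2 / (8 * m * L^2)
= 4^2 * (6.626e-34)^2 / (8 * 9.109e-31 * (8.07e-9)^2)
= 16 * 4.3904e-67 / (8 * 9.109e-31 * 6.5125e-17)
= 1.4802e-20 J
= 0.0924 eV

0.0924


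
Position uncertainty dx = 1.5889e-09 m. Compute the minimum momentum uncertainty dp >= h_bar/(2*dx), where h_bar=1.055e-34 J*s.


dp = h_bar / (2 * dx)
= 1.055e-34 / (2 * 1.5889e-09)
= 1.055e-34 / 3.1778e-09
= 3.3199e-26 kg*m/s

3.3199e-26


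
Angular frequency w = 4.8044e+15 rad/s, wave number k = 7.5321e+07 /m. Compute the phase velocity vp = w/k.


vp = w / k
= 4.8044e+15 / 7.5321e+07
= 6.3786e+07 m/s

6.3786e+07


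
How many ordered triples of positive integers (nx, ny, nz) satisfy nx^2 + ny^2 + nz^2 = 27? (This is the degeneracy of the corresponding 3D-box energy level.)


Enumerate all (nx, ny, nz) with nx^2 + ny^2 + nz^2 = 27:
(1,1,5)
(1,5,1)
(3,3,3)
(5,1,1)
Total degeneracy = 4

4


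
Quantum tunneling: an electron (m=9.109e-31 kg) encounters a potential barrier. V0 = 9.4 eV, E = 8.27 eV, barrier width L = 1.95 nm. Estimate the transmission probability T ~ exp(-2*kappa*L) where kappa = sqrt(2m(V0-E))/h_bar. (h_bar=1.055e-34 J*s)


V0 - E = 1.13 eV = 1.8103e-19 J
kappa = sqrt(2 * m * (V0-E)) / h_bar
= sqrt(2 * 9.109e-31 * 1.8103e-19) / 1.055e-34
= 5.4434e+09 /m
2*kappa*L = 2 * 5.4434e+09 * 1.95e-9
= 21.2292
T = exp(-21.2292) = 6.029614e-10

6.029614e-10


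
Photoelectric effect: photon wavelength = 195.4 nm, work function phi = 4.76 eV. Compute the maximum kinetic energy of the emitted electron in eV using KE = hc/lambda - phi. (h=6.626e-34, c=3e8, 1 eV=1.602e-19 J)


E_photon = hc / lambda
= (6.626e-34)(3e8) / (195.4e-9)
= 1.0173e-18 J
= 6.3502 eV
KE = E_photon - phi
= 6.3502 - 4.76
= 1.5902 eV

1.5902


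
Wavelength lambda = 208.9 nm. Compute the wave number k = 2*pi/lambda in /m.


k = 2 * pi / lambda
= 6.2832 / (208.9e-9)
= 6.2832 / 2.0890e-07
= 3.0077e+07 /m

3.0077e+07


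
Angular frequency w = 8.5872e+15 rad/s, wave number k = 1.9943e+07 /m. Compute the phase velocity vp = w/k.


vp = w / k
= 8.5872e+15 / 1.9943e+07
= 4.3059e+08 m/s

4.3059e+08


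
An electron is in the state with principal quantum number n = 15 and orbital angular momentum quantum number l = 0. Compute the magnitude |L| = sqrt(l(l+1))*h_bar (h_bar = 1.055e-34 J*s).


L = sqrt(l*(l+1)) * h_bar
= sqrt(0 * 1) * 1.055e-34
= sqrt(0) * 1.055e-34
= 0.0 * 1.055e-34
= 0.0000e+00 J*s

0.0000e+00


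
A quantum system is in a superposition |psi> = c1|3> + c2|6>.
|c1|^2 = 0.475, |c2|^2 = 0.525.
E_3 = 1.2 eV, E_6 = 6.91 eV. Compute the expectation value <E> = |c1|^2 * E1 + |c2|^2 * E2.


<E> = |c1|^2 * E1 + |c2|^2 * E2
= 0.475 * 1.2 + 0.525 * 6.91
= 0.57 + 3.6278
= 4.1978 eV

4.1978


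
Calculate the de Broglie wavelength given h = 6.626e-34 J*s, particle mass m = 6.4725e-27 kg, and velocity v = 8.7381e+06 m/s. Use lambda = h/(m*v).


lambda = h / (m * v)
= 6.626e-34 / (6.4725e-27 * 8.7381e+06)
= 6.626e-34 / 5.6557e-20
= 1.1716e-14 m

1.1716e-14


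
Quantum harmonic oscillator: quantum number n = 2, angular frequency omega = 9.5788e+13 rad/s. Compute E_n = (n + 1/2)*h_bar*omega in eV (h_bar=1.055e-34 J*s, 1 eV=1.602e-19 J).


E = (n + 1/2) * h_bar * omega
= (2 + 0.5) * 1.055e-34 * 9.5788e+13
= 2.5 * 1.0106e-20
= 2.5264e-20 J
= 0.1577 eV

0.1577


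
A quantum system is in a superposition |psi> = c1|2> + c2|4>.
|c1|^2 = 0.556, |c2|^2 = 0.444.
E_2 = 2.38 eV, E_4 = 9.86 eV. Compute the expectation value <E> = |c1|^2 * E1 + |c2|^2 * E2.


<E> = |c1|^2 * E1 + |c2|^2 * E2
= 0.556 * 2.38 + 0.444 * 9.86
= 1.3233 + 4.3778
= 5.7011 eV

5.7011


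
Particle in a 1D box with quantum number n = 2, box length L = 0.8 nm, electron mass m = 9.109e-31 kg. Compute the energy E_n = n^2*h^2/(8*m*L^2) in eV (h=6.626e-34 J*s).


E = n^2 * h^2 / (8 * m * L^2)
= 2^2 * (6.626e-34)^2 / (8 * 9.109e-31 * (0.8e-9)^2)
= 4 * 4.3904e-67 / (8 * 9.109e-31 * 6.4000e-19)
= 3.7655e-19 J
= 2.3505 eV

2.3505


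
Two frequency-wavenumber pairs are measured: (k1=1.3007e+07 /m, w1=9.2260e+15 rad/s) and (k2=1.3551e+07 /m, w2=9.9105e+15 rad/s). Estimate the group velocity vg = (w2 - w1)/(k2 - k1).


vg = (w2 - w1) / (k2 - k1)
= (9.9105e+15 - 9.2260e+15) / (1.3551e+07 - 1.3007e+07)
= 6.8450e+14 / 5.4400e+05
= 1.2583e+09 m/s

1.2583e+09


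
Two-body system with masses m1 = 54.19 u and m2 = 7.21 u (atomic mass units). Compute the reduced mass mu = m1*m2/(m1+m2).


mu = m1 * m2 / (m1 + m2)
= 54.19 * 7.21 / (54.19 + 7.21)
= 390.7099 / 61.4
= 6.3634 u

6.3634


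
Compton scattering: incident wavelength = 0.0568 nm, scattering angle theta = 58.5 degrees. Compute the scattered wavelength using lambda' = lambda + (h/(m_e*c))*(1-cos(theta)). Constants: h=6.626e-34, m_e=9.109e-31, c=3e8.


Compton wavelength: h/(m_e*c) = 2.4247e-12 m
d_lambda = 2.4247e-12 * (1 - cos(58.5 deg))
= 2.4247e-12 * 0.477501
= 1.1578e-12 m = 0.001158 nm
lambda' = 0.0568 + 0.001158
= 0.057958 nm

0.057958


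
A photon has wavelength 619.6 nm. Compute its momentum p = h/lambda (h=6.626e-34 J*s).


p = h / lambda
= 6.626e-34 / (619.6e-9)
= 6.626e-34 / 6.1960e-07
= 1.0694e-27 kg*m/s

1.0694e-27


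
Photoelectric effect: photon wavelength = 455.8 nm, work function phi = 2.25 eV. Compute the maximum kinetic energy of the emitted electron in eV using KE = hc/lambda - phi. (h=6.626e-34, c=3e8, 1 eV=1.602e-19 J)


E_photon = hc / lambda
= (6.626e-34)(3e8) / (455.8e-9)
= 4.3611e-19 J
= 2.7223 eV
KE = E_photon - phi
= 2.7223 - 2.25
= 0.4723 eV

0.4723


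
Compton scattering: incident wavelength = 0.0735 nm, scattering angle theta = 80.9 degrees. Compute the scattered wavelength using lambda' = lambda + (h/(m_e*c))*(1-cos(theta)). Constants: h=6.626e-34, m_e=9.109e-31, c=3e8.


Compton wavelength: h/(m_e*c) = 2.4247e-12 m
d_lambda = 2.4247e-12 * (1 - cos(80.9 deg))
= 2.4247e-12 * 0.841842
= 2.0412e-12 m = 0.002041 nm
lambda' = 0.0735 + 0.002041
= 0.075541 nm

0.075541


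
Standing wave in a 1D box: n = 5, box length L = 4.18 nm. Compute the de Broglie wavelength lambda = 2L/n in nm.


lambda = 2L / n
= 2 * 4.18 / 5
= 8.36 / 5
= 1.672 nm

1.672


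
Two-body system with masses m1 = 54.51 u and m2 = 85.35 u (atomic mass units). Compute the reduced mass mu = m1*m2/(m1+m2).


mu = m1 * m2 / (m1 + m2)
= 54.51 * 85.35 / (54.51 + 85.35)
= 4652.4285 / 139.86
= 33.2649 u

33.2649


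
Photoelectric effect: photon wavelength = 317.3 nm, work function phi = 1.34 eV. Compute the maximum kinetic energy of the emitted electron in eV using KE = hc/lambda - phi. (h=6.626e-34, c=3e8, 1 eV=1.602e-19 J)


E_photon = hc / lambda
= (6.626e-34)(3e8) / (317.3e-9)
= 6.2647e-19 J
= 3.9106 eV
KE = E_photon - phi
= 3.9106 - 1.34
= 2.5706 eV

2.5706


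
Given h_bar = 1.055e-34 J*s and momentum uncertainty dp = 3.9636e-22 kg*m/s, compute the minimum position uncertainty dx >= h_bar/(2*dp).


dx = h_bar / (2 * dp)
= 1.055e-34 / (2 * 3.9636e-22)
= 1.055e-34 / 7.9272e-22
= 1.3309e-13 m

1.3309e-13


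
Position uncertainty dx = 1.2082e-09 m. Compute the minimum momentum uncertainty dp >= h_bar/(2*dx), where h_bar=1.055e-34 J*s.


dp = h_bar / (2 * dx)
= 1.055e-34 / (2 * 1.2082e-09)
= 1.055e-34 / 2.4164e-09
= 4.3660e-26 kg*m/s

4.3660e-26


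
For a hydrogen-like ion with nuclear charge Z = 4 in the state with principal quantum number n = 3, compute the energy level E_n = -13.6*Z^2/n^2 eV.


E_n = -13.6 * Z^2 / n^2
= -13.6 * 4^2 / 3^2
= -13.6 * 16 / 9
= -24.1778 eV

-24.1778


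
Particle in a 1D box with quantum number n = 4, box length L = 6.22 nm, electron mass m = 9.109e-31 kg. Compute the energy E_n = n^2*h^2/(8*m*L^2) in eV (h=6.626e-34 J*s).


E = n^2 * h^2 / (8 * m * L^2)
= 4^2 * (6.626e-34)^2 / (8 * 9.109e-31 * (6.22e-9)^2)
= 16 * 4.3904e-67 / (8 * 9.109e-31 * 3.8688e-17)
= 2.4916e-20 J
= 0.1555 eV

0.1555


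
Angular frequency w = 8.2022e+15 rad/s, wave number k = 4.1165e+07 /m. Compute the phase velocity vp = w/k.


vp = w / k
= 8.2022e+15 / 4.1165e+07
= 1.9925e+08 m/s

1.9925e+08


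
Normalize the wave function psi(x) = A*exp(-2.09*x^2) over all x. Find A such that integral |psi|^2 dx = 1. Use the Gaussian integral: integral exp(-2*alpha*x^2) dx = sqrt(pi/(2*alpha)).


integral |psi|^2 dx = A^2 * sqrt(pi/(2*alpha)) = 1
A^2 = sqrt(2*alpha/pi)
= sqrt(2 * 2.09 / pi)
= 1.153488
A = sqrt(1.153488)
= 1.074

1.074


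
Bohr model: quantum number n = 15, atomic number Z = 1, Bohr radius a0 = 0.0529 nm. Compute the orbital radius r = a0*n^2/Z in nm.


r = a0 * n^2 / Z
= 0.0529 * 15^2 / 1
= 0.0529 * 225 / 1
= 11.9025 nm

11.9025


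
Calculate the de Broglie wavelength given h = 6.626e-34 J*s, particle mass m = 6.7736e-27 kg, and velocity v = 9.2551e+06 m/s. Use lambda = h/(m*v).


lambda = h / (m * v)
= 6.626e-34 / (6.7736e-27 * 9.2551e+06)
= 6.626e-34 / 6.2690e-20
= 1.0569e-14 m

1.0569e-14


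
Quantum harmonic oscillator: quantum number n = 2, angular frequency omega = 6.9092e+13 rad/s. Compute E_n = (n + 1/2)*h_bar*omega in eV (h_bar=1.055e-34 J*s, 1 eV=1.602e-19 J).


E = (n + 1/2) * h_bar * omega
= (2 + 0.5) * 1.055e-34 * 6.9092e+13
= 2.5 * 7.2892e-21
= 1.8223e-20 J
= 0.1138 eV

0.1138


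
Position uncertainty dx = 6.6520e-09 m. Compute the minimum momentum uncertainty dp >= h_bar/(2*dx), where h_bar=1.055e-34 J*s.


dp = h_bar / (2 * dx)
= 1.055e-34 / (2 * 6.6520e-09)
= 1.055e-34 / 1.3304e-08
= 7.9299e-27 kg*m/s

7.9299e-27


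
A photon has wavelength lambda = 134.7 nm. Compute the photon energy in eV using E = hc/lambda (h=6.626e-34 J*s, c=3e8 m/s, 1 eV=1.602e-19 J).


E = hc / lambda
= (6.626e-34)(3e8) / (134.7e-9)
= 1.9878e-25 / 1.3470e-07
= 1.4757e-18 J
Converting to eV: 1.4757e-18 / 1.602e-19
= 9.2118 eV

9.2118


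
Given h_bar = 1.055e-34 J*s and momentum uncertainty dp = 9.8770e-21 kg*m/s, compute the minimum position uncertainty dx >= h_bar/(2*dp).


dx = h_bar / (2 * dp)
= 1.055e-34 / (2 * 9.8770e-21)
= 1.055e-34 / 1.9754e-20
= 5.3407e-15 m

5.3407e-15


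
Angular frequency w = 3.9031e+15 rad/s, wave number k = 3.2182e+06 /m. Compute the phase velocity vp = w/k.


vp = w / k
= 3.9031e+15 / 3.2182e+06
= 1.2128e+09 m/s

1.2128e+09


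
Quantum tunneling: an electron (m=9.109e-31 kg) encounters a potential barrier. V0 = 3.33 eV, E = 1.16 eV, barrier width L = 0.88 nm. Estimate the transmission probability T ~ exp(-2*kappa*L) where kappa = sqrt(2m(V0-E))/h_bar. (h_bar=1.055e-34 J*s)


V0 - E = 2.17 eV = 3.4763e-19 J
kappa = sqrt(2 * m * (V0-E)) / h_bar
= sqrt(2 * 9.109e-31 * 3.4763e-19) / 1.055e-34
= 7.5433e+09 /m
2*kappa*L = 2 * 7.5433e+09 * 0.88e-9
= 13.2761
T = exp(-13.2761) = 1.714935e-06

1.714935e-06


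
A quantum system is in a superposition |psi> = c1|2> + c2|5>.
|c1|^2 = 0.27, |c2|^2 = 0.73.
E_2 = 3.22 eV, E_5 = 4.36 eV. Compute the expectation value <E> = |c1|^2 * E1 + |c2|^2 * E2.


<E> = |c1|^2 * E1 + |c2|^2 * E2
= 0.27 * 3.22 + 0.73 * 4.36
= 0.8694 + 3.1828
= 4.0522 eV

4.0522


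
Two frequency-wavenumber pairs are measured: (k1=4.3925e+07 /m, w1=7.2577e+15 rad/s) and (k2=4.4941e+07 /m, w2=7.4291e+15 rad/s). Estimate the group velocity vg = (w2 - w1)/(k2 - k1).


vg = (w2 - w1) / (k2 - k1)
= (7.4291e+15 - 7.2577e+15) / (4.4941e+07 - 4.3925e+07)
= 1.7140e+14 / 1.0160e+06
= 1.6870e+08 m/s

1.6870e+08


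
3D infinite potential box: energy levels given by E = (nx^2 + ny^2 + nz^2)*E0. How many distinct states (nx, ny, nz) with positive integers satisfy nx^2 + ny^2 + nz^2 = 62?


Enumerate all (nx, ny, nz) with nx^2 + ny^2 + nz^2 = 62:
(1,5,6)
(1,6,5)
(2,3,7)
(2,7,3)
(3,2,7)
(3,7,2)
(5,1,6)
(5,6,1)
(6,1,5)
(6,5,1)
(7,2,3)
(7,3,2)
Total degeneracy = 12

12


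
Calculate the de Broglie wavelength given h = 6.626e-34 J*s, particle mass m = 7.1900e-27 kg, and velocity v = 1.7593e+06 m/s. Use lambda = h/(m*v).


lambda = h / (m * v)
= 6.626e-34 / (7.1900e-27 * 1.7593e+06)
= 6.626e-34 / 1.2649e-20
= 5.2382e-14 m

5.2382e-14


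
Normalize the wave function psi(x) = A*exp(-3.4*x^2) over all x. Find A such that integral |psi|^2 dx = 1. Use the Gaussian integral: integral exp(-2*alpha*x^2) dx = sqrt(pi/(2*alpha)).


integral |psi|^2 dx = A^2 * sqrt(pi/(2*alpha)) = 1
A^2 = sqrt(2*alpha/pi)
= sqrt(2 * 3.4 / pi)
= 1.471226
A = sqrt(1.471226)
= 1.2129

1.2129


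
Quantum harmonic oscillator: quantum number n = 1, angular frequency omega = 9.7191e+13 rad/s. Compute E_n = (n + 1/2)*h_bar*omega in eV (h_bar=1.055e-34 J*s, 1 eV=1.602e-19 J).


E = (n + 1/2) * h_bar * omega
= (1 + 0.5) * 1.055e-34 * 9.7191e+13
= 1.5 * 1.0254e-20
= 1.5380e-20 J
= 0.096 eV

0.096


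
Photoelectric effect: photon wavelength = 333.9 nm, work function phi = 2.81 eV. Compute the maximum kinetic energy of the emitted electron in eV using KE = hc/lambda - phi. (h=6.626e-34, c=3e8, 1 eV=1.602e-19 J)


E_photon = hc / lambda
= (6.626e-34)(3e8) / (333.9e-9)
= 5.9533e-19 J
= 3.7162 eV
KE = E_photon - phi
= 3.7162 - 2.81
= 0.9062 eV

0.9062


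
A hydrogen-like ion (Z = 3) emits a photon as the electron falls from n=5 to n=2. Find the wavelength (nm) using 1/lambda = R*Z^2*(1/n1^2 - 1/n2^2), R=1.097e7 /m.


1/lambda = R * Z^2 * (1/n1^2 - 1/n2^2)
= 1.097e7 * 3^2 * (1/2^2 - 1/5^2)
= 1.097e7 * 9 * (0.25 - 0.04)
= 2.0733e+07 /m
lambda = 1 / 2.0733e+07
= 48.2316 nm

48.2316


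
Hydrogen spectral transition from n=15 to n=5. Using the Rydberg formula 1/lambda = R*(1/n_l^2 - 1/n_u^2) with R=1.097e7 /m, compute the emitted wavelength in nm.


1/lambda = R * (1/n_l^2 - 1/n_u^2)
= 1.097e7 * (1/5^2 - 1/15^2)
= 1.097e7 * (0.04 - 0.004444)
= 1.097e7 * 0.035556
= 3.9004e+05 /m
lambda = 1 / 3.9004e+05 = 2563.8104 nm

2563.8104


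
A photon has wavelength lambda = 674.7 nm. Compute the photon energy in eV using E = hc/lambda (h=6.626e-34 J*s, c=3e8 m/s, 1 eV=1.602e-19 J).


E = hc / lambda
= (6.626e-34)(3e8) / (674.7e-9)
= 1.9878e-25 / 6.7470e-07
= 2.9462e-19 J
Converting to eV: 2.9462e-19 / 1.602e-19
= 1.8391 eV

1.8391


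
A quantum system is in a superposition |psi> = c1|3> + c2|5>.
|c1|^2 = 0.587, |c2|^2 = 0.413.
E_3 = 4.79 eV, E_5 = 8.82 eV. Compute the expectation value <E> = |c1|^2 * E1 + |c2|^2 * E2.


<E> = |c1|^2 * E1 + |c2|^2 * E2
= 0.587 * 4.79 + 0.413 * 8.82
= 2.8117 + 3.6427
= 6.4544 eV

6.4544


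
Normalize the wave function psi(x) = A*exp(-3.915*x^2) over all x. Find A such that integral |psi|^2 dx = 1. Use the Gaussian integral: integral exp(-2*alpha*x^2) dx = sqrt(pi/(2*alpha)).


integral |psi|^2 dx = A^2 * sqrt(pi/(2*alpha)) = 1
A^2 = sqrt(2*alpha/pi)
= sqrt(2 * 3.915 / pi)
= 1.578723
A = sqrt(1.578723)
= 1.2565

1.2565


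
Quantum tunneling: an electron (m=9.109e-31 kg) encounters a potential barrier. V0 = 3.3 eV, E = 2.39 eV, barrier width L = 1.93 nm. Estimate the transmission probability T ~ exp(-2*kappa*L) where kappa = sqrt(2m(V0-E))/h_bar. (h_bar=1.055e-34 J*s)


V0 - E = 0.91 eV = 1.4578e-19 J
kappa = sqrt(2 * m * (V0-E)) / h_bar
= sqrt(2 * 9.109e-31 * 1.4578e-19) / 1.055e-34
= 4.8848e+09 /m
2*kappa*L = 2 * 4.8848e+09 * 1.93e-9
= 18.8555
T = exp(-18.8555) = 6.474072e-09

6.474072e-09


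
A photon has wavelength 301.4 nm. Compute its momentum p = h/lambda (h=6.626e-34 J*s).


p = h / lambda
= 6.626e-34 / (301.4e-9)
= 6.626e-34 / 3.0140e-07
= 2.1984e-27 kg*m/s

2.1984e-27


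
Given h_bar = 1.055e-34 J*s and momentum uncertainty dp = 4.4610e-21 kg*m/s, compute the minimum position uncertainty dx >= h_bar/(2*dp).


dx = h_bar / (2 * dp)
= 1.055e-34 / (2 * 4.4610e-21)
= 1.055e-34 / 8.9220e-21
= 1.1825e-14 m

1.1825e-14


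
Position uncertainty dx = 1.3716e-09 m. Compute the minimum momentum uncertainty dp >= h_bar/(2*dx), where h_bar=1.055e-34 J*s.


dp = h_bar / (2 * dx)
= 1.055e-34 / (2 * 1.3716e-09)
= 1.055e-34 / 2.7432e-09
= 3.8459e-26 kg*m/s

3.8459e-26


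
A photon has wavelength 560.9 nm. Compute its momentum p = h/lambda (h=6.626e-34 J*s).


p = h / lambda
= 6.626e-34 / (560.9e-9)
= 6.626e-34 / 5.6090e-07
= 1.1813e-27 kg*m/s

1.1813e-27


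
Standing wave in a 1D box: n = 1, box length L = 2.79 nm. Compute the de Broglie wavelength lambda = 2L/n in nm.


lambda = 2L / n
= 2 * 2.79 / 1
= 5.58 / 1
= 5.58 nm

5.58


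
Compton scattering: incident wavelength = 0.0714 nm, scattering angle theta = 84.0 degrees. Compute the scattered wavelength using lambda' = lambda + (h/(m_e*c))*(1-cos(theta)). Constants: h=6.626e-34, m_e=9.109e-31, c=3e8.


Compton wavelength: h/(m_e*c) = 2.4247e-12 m
d_lambda = 2.4247e-12 * (1 - cos(84.0 deg))
= 2.4247e-12 * 0.895472
= 2.1713e-12 m = 0.002171 nm
lambda' = 0.0714 + 0.002171
= 0.073571 nm

0.073571


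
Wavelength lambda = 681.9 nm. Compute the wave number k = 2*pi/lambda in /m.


k = 2 * pi / lambda
= 6.2832 / (681.9e-9)
= 6.2832 / 6.8190e-07
= 9.2142e+06 /m

9.2142e+06


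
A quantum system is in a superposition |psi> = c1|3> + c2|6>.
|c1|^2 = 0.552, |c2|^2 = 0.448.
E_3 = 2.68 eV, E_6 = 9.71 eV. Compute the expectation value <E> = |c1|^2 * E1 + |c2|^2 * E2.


<E> = |c1|^2 * E1 + |c2|^2 * E2
= 0.552 * 2.68 + 0.448 * 9.71
= 1.4794 + 4.3501
= 5.8294 eV

5.8294


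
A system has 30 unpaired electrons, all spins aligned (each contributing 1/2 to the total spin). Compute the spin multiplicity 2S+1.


Total spin S = N * (1/2) = 30 * 0.5 = 15.0
Spin multiplicity = 2S + 1
= 2 * 15.0 + 1
= 31

31


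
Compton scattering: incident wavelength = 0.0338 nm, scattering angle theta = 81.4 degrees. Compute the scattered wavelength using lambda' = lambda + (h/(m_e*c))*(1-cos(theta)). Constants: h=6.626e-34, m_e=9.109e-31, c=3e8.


Compton wavelength: h/(m_e*c) = 2.4247e-12 m
d_lambda = 2.4247e-12 * (1 - cos(81.4 deg))
= 2.4247e-12 * 0.850465
= 2.0621e-12 m = 0.002062 nm
lambda' = 0.0338 + 0.002062
= 0.035862 nm

0.035862


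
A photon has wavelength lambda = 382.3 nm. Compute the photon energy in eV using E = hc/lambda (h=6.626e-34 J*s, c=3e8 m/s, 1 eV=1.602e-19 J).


E = hc / lambda
= (6.626e-34)(3e8) / (382.3e-9)
= 1.9878e-25 / 3.8230e-07
= 5.1996e-19 J
Converting to eV: 5.1996e-19 / 1.602e-19
= 3.2457 eV

3.2457


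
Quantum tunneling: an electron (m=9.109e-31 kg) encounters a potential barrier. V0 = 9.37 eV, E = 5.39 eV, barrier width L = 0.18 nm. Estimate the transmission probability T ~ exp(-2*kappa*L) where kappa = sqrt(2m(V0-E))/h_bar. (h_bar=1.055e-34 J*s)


V0 - E = 3.98 eV = 6.3760e-19 J
kappa = sqrt(2 * m * (V0-E)) / h_bar
= sqrt(2 * 9.109e-31 * 6.3760e-19) / 1.055e-34
= 1.0216e+10 /m
2*kappa*L = 2 * 1.0216e+10 * 0.18e-9
= 3.6777
T = exp(-3.6777) = 2.528172e-02

2.528172e-02


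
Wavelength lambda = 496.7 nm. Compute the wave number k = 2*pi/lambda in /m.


k = 2 * pi / lambda
= 6.2832 / (496.7e-9)
= 6.2832 / 4.9670e-07
= 1.2650e+07 /m

1.2650e+07


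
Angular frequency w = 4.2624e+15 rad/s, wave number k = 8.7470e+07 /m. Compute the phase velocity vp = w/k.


vp = w / k
= 4.2624e+15 / 8.7470e+07
= 4.8730e+07 m/s

4.8730e+07


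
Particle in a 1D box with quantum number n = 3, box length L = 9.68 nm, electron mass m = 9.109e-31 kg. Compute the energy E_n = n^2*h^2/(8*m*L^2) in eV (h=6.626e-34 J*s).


E = n^2 * h^2 / (8 * m * L^2)
= 3^2 * (6.626e-34)^2 / (8 * 9.109e-31 * (9.68e-9)^2)
= 9 * 4.3904e-67 / (8 * 9.109e-31 * 9.3702e-17)
= 5.7867e-21 J
= 0.0361 eV

0.0361


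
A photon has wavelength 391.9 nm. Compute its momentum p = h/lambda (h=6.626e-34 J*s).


p = h / lambda
= 6.626e-34 / (391.9e-9)
= 6.626e-34 / 3.9190e-07
= 1.6907e-27 kg*m/s

1.6907e-27


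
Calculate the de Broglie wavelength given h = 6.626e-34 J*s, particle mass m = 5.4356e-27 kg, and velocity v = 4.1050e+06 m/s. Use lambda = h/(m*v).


lambda = h / (m * v)
= 6.626e-34 / (5.4356e-27 * 4.1050e+06)
= 6.626e-34 / 2.2313e-20
= 2.9696e-14 m

2.9696e-14


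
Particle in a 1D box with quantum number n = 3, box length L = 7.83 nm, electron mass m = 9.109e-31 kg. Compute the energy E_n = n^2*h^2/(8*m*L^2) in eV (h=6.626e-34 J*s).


E = n^2 * h^2 / (8 * m * L^2)
= 3^2 * (6.626e-34)^2 / (8 * 9.109e-31 * (7.83e-9)^2)
= 9 * 4.3904e-67 / (8 * 9.109e-31 * 6.1309e-17)
= 8.8443e-21 J
= 0.0552 eV

0.0552


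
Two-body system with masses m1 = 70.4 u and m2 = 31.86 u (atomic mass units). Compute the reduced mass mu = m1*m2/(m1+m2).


mu = m1 * m2 / (m1 + m2)
= 70.4 * 31.86 / (70.4 + 31.86)
= 2242.944 / 102.26
= 21.9337 u

21.9337


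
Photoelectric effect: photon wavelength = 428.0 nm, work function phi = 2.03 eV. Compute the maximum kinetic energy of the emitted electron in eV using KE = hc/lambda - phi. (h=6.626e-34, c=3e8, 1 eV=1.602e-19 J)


E_photon = hc / lambda
= (6.626e-34)(3e8) / (428.0e-9)
= 4.6444e-19 J
= 2.8991 eV
KE = E_photon - phi
= 2.8991 - 2.03
= 0.8691 eV

0.8691


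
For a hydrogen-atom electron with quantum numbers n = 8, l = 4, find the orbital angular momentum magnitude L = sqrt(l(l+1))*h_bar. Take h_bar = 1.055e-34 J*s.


L = sqrt(l*(l+1)) * h_bar
= sqrt(4 * 5) * 1.055e-34
= sqrt(20) * 1.055e-34
= 4.4721 * 1.055e-34
= 4.7181e-34 J*s

4.7181e-34


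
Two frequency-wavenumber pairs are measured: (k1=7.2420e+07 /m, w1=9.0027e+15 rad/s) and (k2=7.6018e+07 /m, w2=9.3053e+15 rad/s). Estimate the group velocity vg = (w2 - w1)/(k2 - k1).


vg = (w2 - w1) / (k2 - k1)
= (9.3053e+15 - 9.0027e+15) / (7.6018e+07 - 7.2420e+07)
= 3.0260e+14 / 3.5980e+06
= 8.4102e+07 m/s

8.4102e+07


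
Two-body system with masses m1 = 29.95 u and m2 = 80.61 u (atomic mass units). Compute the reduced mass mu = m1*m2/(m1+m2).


mu = m1 * m2 / (m1 + m2)
= 29.95 * 80.61 / (29.95 + 80.61)
= 2414.2695 / 110.56
= 21.8367 u

21.8367


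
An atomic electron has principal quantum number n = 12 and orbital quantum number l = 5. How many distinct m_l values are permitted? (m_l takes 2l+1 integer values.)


m_l ranges from -l to +l in integer steps
So m_l goes from -5 to +5
Count = 2l + 1 = 2*5 + 1
= 11

11


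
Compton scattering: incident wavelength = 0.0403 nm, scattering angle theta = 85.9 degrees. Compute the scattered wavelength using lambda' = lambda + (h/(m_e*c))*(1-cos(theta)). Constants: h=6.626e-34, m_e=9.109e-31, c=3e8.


Compton wavelength: h/(m_e*c) = 2.4247e-12 m
d_lambda = 2.4247e-12 * (1 - cos(85.9 deg))
= 2.4247e-12 * 0.928503
= 2.2513e-12 m = 0.002251 nm
lambda' = 0.0403 + 0.002251
= 0.042551 nm

0.042551


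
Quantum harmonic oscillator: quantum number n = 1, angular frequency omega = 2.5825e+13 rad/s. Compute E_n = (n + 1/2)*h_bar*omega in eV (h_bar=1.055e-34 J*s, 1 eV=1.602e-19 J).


E = (n + 1/2) * h_bar * omega
= (1 + 0.5) * 1.055e-34 * 2.5825e+13
= 1.5 * 2.7245e-21
= 4.0868e-21 J
= 0.0255 eV

0.0255


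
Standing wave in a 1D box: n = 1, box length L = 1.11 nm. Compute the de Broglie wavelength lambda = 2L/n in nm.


lambda = 2L / n
= 2 * 1.11 / 1
= 2.22 / 1
= 2.22 nm

2.22


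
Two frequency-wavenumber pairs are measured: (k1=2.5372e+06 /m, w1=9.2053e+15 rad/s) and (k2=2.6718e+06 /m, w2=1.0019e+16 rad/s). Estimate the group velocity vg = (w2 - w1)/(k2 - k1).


vg = (w2 - w1) / (k2 - k1)
= (1.0019e+16 - 9.2053e+15) / (2.6718e+06 - 2.5372e+06)
= 8.1370e+14 / 1.3460e+05
= 6.0453e+09 m/s

6.0453e+09


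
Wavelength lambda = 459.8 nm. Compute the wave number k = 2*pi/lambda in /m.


k = 2 * pi / lambda
= 6.2832 / (459.8e-9)
= 6.2832 / 4.5980e-07
= 1.3665e+07 /m

1.3665e+07


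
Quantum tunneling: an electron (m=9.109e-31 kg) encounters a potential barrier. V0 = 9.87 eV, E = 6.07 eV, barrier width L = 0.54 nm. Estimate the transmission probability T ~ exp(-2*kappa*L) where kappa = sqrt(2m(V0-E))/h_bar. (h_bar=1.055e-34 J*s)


V0 - E = 3.8 eV = 6.0876e-19 J
kappa = sqrt(2 * m * (V0-E)) / h_bar
= sqrt(2 * 9.109e-31 * 6.0876e-19) / 1.055e-34
= 9.9821e+09 /m
2*kappa*L = 2 * 9.9821e+09 * 0.54e-9
= 10.7806
T = exp(-10.7806) = 2.079821e-05

2.079821e-05
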